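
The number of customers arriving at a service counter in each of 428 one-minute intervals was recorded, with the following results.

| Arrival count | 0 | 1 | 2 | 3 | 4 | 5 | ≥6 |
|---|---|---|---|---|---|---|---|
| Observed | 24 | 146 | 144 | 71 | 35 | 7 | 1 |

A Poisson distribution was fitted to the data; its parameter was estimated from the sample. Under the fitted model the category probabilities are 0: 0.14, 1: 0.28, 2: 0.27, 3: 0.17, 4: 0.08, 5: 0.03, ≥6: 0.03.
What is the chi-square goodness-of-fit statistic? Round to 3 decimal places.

47.876

Expected counts E_i = n·p_i: 428×0.14 = 59.92, 428×0.28 = 119.84, 428×0.27 = 115.56, 428×0.17 = 72.76, 428×0.08 = 34.24, 428×0.03 = 12.84, 428×0.03 = 12.84.
χ² = (24−59.92)²/59.92 + (146−119.84)²/119.84 + (144−115.56)²/115.56 + (71−72.76)²/72.76 + (35−34.24)²/34.24 + (7−12.84)²/12.84 + (1−12.84)²/12.84
   = 21.5328 + 5.7105 + 6.9993 + 0.0426 + 0.0169 + 2.6562 + 10.9179
Sum = 47.876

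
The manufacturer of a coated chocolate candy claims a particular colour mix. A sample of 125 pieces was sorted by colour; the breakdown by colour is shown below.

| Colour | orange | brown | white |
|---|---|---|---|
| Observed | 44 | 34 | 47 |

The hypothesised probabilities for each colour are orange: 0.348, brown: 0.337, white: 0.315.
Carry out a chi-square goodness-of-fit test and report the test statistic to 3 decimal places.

Expected counts E_i = n·p_i: 125×0.348 = 43.5, 125×0.337 = 42.125, 125×0.315 = 39.375.
χ² = (44−43.5)²/43.5 + (34−42.125)²/42.125 + (47−39.375)²/39.375
   = 0.0057 + 1.5671 + 1.4766
Sum = 3.049

3.049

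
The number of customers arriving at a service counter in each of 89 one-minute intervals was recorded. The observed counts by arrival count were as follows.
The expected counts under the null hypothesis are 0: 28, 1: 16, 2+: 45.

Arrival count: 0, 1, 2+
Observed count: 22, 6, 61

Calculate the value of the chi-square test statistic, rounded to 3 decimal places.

13.225

χ² = (22−28)²/28 + (6−16)²/16 + (61−45)²/45
   = 1.2857 + 6.2500 + 5.6889
Sum = 13.225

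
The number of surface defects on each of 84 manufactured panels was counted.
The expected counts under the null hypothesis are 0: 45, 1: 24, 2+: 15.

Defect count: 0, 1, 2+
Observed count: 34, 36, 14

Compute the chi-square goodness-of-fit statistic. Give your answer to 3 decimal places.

0: (34 − 45)²/45 = 121/45 = 2.6889
1: (36 − 24)²/24 = 144/24 = 6.0000
2+: (14 − 15)²/15 = 1/15 = 0.0667
Sum = 8.756

8.756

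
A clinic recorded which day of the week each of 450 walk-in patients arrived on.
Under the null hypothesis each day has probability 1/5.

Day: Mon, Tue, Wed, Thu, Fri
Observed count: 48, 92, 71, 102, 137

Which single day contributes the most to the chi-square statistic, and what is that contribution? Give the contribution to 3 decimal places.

Fri, 24.544

Expected count for each of the 5 categories: 450/5 = 90.
cat         O        E   (O−E)²/E
Mon        48       90    19.6000
Tue        92       90     0.0444
Wed        71       90     4.0111
Thu       102       90     1.6000
Fri       137       90    24.5444
The largest term is for Fri: 24.544.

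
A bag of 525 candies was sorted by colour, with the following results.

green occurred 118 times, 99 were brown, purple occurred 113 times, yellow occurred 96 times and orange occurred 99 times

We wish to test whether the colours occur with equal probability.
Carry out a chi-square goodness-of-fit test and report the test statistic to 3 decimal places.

3.676

Under H₀ each category has probability 1/5, so each expected count is 525/5 = 105.
χ² = (118−105)²/105 + (99−105)²/105 + (113−105)²/105 + (96−105)²/105 + (99−105)²/105
   = 1.6095 + 0.3429 + 0.6095 + 0.7714 + 0.3429
Sum = 3.676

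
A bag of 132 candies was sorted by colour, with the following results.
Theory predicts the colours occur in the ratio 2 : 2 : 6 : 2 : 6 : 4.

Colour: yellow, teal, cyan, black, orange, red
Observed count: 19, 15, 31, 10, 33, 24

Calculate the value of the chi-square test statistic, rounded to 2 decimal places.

6.11

Ratio total = 22. Expected counts: 132×2/22 = 12, 132×2/22 = 12, 132×6/22 = 36, 132×2/22 = 12, 132×6/22 = 36, 132×4/22 = 24.
χ² = (19−12)²/12 + (15−12)²/12 + (31−36)²/36 + (10−12)²/12 + (33−36)²/36 + (24−24)²/24
   = 4.083 + 0.750 + 0.694 + 0.333 + 0.250 + 0.000
Sum = 6.11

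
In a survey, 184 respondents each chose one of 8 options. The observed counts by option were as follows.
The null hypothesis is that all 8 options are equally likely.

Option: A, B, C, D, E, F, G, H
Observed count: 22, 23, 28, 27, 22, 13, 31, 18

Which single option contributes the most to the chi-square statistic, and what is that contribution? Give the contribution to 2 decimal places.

Expected count for each of the 8 categories: 184/8 = 23.
cat         O        E   (O−E)²/E
A          22       23      0.043
B          23       23      0.000
C          28       23      1.087
D          27       23      0.696
E          22       23      0.043
F          13       23      4.348
G          31       23      2.783
H          18       23      1.087
The largest term is for F: 4.35.

F, 4.35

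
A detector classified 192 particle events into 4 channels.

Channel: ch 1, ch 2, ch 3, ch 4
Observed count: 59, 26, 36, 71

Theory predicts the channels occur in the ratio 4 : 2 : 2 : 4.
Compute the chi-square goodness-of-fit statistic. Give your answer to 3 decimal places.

Ratio total = 12. Expected counts: 192×4/12 = 64, 192×2/12 = 32, 192×2/12 = 32, 192×4/12 = 64.
χ² = (59−64)²/64 + (26−32)²/32 + (36−32)²/32 + (71−64)²/64
   = 0.3906 + 1.1250 + 0.5000 + 0.7656
Sum = 2.781

2.781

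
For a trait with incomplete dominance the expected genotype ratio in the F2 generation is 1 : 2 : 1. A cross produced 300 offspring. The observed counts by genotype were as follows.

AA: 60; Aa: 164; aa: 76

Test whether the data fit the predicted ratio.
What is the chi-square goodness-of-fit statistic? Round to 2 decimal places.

4.32

Ratio total = 4. Expected counts: 300×1/4 = 75, 300×2/4 = 150, 300×1/4 = 75.
χ² = (60−75)²/75 + (164−150)²/150 + (76−75)²/75
   = 3.000 + 1.307 + 0.013
Sum = 4.32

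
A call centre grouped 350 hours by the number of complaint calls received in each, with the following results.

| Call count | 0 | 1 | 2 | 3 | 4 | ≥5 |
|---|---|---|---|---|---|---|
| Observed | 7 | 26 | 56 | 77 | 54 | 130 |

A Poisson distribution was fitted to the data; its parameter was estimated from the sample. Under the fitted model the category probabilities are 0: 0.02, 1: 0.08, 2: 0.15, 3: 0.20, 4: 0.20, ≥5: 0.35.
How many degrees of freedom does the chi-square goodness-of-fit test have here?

4

There are k = 6 categories and 1 parameter estimated from the data, so df = 6 − 1 − 1 = 4.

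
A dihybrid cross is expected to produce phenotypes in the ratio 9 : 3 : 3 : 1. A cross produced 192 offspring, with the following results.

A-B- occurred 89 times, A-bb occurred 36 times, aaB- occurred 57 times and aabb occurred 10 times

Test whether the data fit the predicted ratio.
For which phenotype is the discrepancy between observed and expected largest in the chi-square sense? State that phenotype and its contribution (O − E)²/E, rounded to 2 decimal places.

Ratio total = 16. Expected counts: 192×9/16 = 108, 192×3/16 = 36, 192×3/16 = 36, 192×1/16 = 12.
χ² = (89−108)²/108 + (36−36)²/36 + (57−36)²/36 + (10−12)²/12
   = 3.343 + 0.000 + 12.250 + 0.333
The largest term is for aaB-: 12.25.

aaB-, 12.25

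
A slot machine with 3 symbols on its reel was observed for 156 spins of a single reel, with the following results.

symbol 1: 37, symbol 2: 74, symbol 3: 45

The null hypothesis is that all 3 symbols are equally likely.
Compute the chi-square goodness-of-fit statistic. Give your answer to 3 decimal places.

Expected count for each of the 3 categories: 156/3 = 52.
cat           O        E   (O−E)²/E
symbol 1     37       52     4.3269
symbol 2     74       52     9.3077
symbol 3     45       52     0.9423
Sum = 14.577

14.577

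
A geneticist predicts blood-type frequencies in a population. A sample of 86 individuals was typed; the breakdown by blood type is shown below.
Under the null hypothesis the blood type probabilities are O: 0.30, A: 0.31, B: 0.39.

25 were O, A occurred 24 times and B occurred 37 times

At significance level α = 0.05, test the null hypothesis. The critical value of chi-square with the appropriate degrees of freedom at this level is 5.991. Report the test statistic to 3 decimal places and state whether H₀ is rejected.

0.647; do not reject

Expected counts E_i = n·p_i: 86×0.30 = 25.8, 86×0.31 = 26.66, 86×0.39 = 33.54.
O: (25 − 25.8)²/25.8 = 0.64/25.8 = 0.0248
A: (24 − 26.66)²/26.66 = 7.0756/26.66 = 0.2654
B: (37 − 33.54)²/33.54 = 11.9716/33.54 = 0.3569
Sum = 0.647
df = 2. Since 0.647 < 5.991, we do not reject H₀.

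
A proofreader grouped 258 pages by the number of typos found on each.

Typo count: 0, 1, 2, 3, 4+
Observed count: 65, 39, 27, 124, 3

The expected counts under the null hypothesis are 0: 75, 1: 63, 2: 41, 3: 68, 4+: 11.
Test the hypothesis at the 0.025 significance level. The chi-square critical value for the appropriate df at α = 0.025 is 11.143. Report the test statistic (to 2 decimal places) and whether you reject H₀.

67.19; reject

χ² = (65−75)²/75 + (39−63)²/63 + (27−41)²/41 + (124−68)²/68 + (3−11)²/11
   = 1.333 + 9.143 + 4.780 + 46.118 + 5.818
Sum = 67.19
df = 4. Since 67.19 > 11.143, we reject H₀.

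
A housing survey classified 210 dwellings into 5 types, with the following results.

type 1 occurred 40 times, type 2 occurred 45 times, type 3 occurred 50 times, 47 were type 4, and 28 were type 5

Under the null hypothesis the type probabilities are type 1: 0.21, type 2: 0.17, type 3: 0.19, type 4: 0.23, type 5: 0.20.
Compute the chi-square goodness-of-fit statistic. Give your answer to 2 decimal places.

Expected counts E_i = n·p_i: 210×0.21 = 44.1, 210×0.17 = 35.7, 210×0.19 = 39.9, 210×0.23 = 48.3, 210×0.20 = 42.
type 1: (40 − 44.1)²/44.1 = 16.81/44.1 = 0.381
type 2: (45 − 35.7)²/35.7 = 86.49/35.7 = 2.423
type 3: (50 − 39.9)²/39.9 = 102.01/39.9 = 2.557
type 4: (47 − 48.3)²/48.3 = 1.69/48.3 = 0.035
type 5: (28 − 42)²/42 = 196/42 = 4.667
Sum = 10.06

10.06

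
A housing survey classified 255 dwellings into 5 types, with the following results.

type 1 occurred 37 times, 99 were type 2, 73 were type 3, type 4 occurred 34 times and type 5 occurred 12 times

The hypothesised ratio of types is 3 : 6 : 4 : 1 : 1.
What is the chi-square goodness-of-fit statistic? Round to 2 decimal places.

Ratio total = 15. Expected counts: 255×3/15 = 51, 255×6/15 = 102, 255×4/15 = 68, 255×1/15 = 17, 255×1/15 = 17.
χ² = (37−51)²/51 + (99−102)²/102 + (73−68)²/68 + (34−17)²/17 + (12−17)²/17
   = 3.843 + 0.088 + 0.368 + 17.000 + 1.471
Sum = 22.77

22.77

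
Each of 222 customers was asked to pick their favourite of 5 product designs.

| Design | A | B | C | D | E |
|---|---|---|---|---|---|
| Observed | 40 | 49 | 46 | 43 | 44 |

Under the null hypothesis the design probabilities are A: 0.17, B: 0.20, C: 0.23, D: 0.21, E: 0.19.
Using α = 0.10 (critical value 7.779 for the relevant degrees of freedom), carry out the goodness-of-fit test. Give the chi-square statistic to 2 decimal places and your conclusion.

1.47; do not reject

Expected counts E_i = n·p_i: 222×0.17 = 37.74, 222×0.20 = 44.4, 222×0.23 = 51.06, 222×0.21 = 46.62, 222×0.19 = 42.18.
χ² = (40−37.74)²/37.74 + (49−44.4)²/44.4 + (46−51.06)²/51.06 + (43−46.62)²/46.62 + (44−42.18)²/42.18
   = 0.135 + 0.477 + 0.501 + 0.281 + 0.079
Sum = 1.47
df = 4. Since 1.47 < 7.779, we do not reject H₀.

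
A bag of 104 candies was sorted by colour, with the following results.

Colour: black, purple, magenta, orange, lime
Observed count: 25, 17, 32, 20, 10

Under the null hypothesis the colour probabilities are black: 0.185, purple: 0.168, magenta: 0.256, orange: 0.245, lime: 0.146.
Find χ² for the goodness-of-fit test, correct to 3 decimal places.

Expected counts E_i = n·p_i: 104×0.185 = 19.24, 104×0.168 = 17.472, 104×0.256 = 26.624, 104×0.245 = 25.48, 104×0.146 = 15.184.
black: (25 − 19.24)²/19.24 = 33.1776/19.24 = 1.7244
purple: (17 − 17.472)²/17.472 = 0.222784/17.472 = 0.0128
magenta: (32 − 26.624)²/26.624 = 28.901376/26.624 = 1.0855
orange: (20 − 25.48)²/25.48 = 30.0304/25.48 = 1.1786
lime: (10 − 15.184)²/15.184 = 26.873856/15.184 = 1.7699
Sum = 5.771

5.771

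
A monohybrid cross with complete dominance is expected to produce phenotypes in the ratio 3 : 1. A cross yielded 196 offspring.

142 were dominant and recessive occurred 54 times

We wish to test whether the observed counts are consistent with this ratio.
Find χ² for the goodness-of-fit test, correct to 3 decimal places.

Ratio total = 4. Expected counts: 196×3/4 = 147, 196×1/4 = 49.
dominant: (142 − 147)²/147 = 25/147 = 0.1701
recessive: (54 − 49)²/49 = 25/49 = 0.5102
Sum = 0.680

0.680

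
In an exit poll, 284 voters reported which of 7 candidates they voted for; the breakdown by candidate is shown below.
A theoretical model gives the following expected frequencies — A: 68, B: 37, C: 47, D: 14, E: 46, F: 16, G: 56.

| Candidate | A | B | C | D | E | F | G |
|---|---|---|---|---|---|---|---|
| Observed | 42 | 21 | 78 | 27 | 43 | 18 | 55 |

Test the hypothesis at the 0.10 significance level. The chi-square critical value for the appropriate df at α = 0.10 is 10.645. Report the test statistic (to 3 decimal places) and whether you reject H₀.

49.842; reject

χ² = (42−68)²/68 + (21−37)²/37 + (78−47)²/47 + (27−14)²/14 + (43−46)²/46 + (18−16)²/16 + (55−56)²/56
   = 9.9412 + 6.9189 + 20.4468 + 12.0714 + 0.1957 + 0.2500 + 0.0179
Sum = 49.842
df = 6. Since 49.842 > 10.645, we reject H₀.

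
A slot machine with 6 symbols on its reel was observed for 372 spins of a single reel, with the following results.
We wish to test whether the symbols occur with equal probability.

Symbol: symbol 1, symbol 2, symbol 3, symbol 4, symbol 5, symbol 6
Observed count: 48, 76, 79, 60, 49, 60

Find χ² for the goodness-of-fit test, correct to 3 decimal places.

13.839

Expected count for each of the 6 categories: 372/6 = 62.
symbol 1: (48 − 62)²/62 = 196/62 = 3.1613
symbol 2: (76 − 62)²/62 = 196/62 = 3.1613
symbol 3: (79 − 62)²/62 = 289/62 = 4.6613
symbol 4: (60 − 62)²/62 = 4/62 = 0.0645
symbol 5: (49 − 62)²/62 = 169/62 = 2.7258
symbol 6: (60 − 62)²/62 = 4/62 = 0.0645
Sum = 13.839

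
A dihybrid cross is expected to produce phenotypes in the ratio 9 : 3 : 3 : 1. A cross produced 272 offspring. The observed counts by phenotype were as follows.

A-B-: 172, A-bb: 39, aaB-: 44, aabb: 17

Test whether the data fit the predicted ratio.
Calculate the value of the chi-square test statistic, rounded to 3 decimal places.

Ratio total = 16. Expected counts: 272×9/16 = 153, 272×3/16 = 51, 272×3/16 = 51, 272×1/16 = 17.
χ² = (172−153)²/153 + (39−51)²/51 + (44−51)²/51 + (17−17)²/17
   = 2.3595 + 2.8235 + 0.9608 + 0.0000
Sum = 6.144

6.144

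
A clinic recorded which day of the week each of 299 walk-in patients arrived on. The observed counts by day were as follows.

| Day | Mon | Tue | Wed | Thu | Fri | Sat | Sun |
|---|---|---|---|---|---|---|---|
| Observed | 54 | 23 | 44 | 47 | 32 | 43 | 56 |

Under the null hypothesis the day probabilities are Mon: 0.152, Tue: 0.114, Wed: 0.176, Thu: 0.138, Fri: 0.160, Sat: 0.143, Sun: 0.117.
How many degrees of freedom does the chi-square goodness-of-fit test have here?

6

There are k = 7 categories and no parameters were estimated from the data, so df = 7 − 1 = 6.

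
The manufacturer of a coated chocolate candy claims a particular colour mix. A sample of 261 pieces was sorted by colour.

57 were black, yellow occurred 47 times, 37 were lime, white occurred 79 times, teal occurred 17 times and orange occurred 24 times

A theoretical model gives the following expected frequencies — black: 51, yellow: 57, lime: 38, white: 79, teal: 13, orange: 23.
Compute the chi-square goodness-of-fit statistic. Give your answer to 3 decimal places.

cat         O        E   (O−E)²/E
black      57       51     0.7059
yellow     47       57     1.7544
lime       37       38     0.0263
white      79       79     0.0000
teal       17       13     1.2308
orange     24       23     0.0435
Sum = 3.761

3.761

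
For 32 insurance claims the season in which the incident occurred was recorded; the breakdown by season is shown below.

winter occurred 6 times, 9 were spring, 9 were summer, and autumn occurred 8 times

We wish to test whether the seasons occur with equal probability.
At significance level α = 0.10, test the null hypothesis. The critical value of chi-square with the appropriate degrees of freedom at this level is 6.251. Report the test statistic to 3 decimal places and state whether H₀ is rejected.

Expected count for each of the 4 categories: 32/4 = 8.
χ² = (6−8)²/8 + (9−8)²/8 + (9−8)²/8 + (8−8)²/8
   = 0.5000 + 0.1250 + 0.1250 + 0.0000
Sum = 0.750
df = 3. Since 0.750 < 6.251, we do not reject H₀.

0.750; do not reject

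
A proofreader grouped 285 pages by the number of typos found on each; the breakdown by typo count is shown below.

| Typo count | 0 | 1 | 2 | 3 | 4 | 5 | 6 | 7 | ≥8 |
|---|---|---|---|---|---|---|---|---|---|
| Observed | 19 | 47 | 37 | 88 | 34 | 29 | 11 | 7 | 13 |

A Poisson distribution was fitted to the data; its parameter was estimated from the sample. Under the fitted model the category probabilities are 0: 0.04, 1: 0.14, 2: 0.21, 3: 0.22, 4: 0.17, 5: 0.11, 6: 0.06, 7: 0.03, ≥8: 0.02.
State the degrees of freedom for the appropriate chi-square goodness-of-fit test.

There are k = 9 categories and 1 parameter estimated from the data, so df = 9 − 1 − 1 = 7.

7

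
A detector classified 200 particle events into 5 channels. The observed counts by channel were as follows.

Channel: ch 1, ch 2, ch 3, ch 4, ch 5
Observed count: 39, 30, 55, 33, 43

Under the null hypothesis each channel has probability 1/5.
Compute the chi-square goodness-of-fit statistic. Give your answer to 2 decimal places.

9.60

Expected count for each of the 5 categories: 200/5 = 40.
ch 1: (39 − 40)²/40 = 1/40 = 0.025
ch 2: (30 − 40)²/40 = 100/40 = 2.500
ch 3: (55 − 40)²/40 = 225/40 = 5.625
ch 4: (33 − 40)²/40 = 49/40 = 1.225
ch 5: (43 − 40)²/40 = 9/40 = 0.225
Sum = 9.60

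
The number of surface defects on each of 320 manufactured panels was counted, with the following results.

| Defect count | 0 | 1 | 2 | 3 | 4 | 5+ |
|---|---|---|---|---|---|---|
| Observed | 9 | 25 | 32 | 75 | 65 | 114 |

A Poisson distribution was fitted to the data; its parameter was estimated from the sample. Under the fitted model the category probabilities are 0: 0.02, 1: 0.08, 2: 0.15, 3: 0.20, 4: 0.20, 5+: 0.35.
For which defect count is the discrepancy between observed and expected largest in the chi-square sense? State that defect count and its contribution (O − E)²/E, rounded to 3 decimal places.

2, 5.333

Expected counts E_i = n·p_i: 320×0.02 = 6.4, 320×0.08 = 25.6, 320×0.15 = 48, 320×0.20 = 64, 320×0.20 = 64, 320×0.35 = 112.
0: (9 − 6.4)²/6.4 = 6.76/6.4 = 1.0563
1: (25 − 25.6)²/25.6 = 0.36/25.6 = 0.0141
2: (32 − 48)²/48 = 256/48 = 5.3333
3: (75 − 64)²/64 = 121/64 = 1.8906
4: (65 − 64)²/64 = 1/64 = 0.0156
5+: (114 − 112)²/112 = 4/112 = 0.0357
The largest term is for 2: 5.333.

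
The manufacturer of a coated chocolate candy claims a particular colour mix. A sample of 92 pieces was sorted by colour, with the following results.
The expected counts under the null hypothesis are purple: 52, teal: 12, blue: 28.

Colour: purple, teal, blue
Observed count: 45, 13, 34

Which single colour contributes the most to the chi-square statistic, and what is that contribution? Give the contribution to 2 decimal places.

χ² = (45−52)²/52 + (13−12)²/12 + (34−28)²/28
   = 0.942 + 0.083 + 1.286
The largest term is for blue: 1.29.

blue, 1.29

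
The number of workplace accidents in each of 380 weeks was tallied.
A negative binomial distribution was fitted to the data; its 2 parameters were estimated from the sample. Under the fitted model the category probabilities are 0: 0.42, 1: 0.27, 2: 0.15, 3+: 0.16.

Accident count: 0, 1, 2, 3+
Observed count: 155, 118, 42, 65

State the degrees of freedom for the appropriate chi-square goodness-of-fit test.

1

There are k = 4 categories and 2 parameters estimated from the data, so df = 4 − 1 − 2 = 1.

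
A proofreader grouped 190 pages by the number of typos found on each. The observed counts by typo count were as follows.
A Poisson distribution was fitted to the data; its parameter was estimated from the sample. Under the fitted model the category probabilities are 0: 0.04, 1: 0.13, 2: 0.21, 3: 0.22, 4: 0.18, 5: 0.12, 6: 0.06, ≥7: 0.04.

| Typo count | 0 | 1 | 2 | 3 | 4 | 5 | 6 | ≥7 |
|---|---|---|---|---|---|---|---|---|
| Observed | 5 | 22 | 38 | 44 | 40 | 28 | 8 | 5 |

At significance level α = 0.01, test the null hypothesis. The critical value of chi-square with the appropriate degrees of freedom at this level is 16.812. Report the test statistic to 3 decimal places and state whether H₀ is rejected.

Expected counts E_i = n·p_i: 190×0.04 = 7.6, 190×0.13 = 24.7, 190×0.21 = 39.9, 190×0.22 = 41.8, 190×0.18 = 34.2, 190×0.12 = 22.8, 190×0.06 = 11.4, 190×0.04 = 7.6.
0: (5 − 7.6)²/7.6 = 6.76/7.6 = 0.8895
1: (22 − 24.7)²/24.7 = 7.29/24.7 = 0.2951
2: (38 − 39.9)²/39.9 = 3.61/39.9 = 0.0905
3: (44 − 41.8)²/41.8 = 4.84/41.8 = 0.1158
4: (40 − 34.2)²/34.2 = 33.64/34.2 = 0.9836
5: (28 − 22.8)²/22.8 = 27.04/22.8 = 1.1860
6: (8 − 11.4)²/11.4 = 11.56/11.4 = 1.0140
≥7: (5 − 7.6)²/7.6 = 6.76/7.6 = 0.8895
Sum = 5.464
df = 6. Since 5.464 < 16.812, we do not reject H₀.

5.464; do not reject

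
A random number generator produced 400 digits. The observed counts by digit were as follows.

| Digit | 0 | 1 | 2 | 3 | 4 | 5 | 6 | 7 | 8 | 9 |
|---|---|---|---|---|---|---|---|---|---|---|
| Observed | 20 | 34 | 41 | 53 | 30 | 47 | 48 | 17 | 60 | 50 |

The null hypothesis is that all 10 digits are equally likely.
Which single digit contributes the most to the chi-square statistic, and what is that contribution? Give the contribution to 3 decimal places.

Expected count for each of the 10 categories: 400/10 = 40.
0: (20 − 40)²/40 = 400/40 = 10.0000
1: (34 − 40)²/40 = 36/40 = 0.9000
2: (41 − 40)²/40 = 1/40 = 0.0250
3: (53 − 40)²/40 = 169/40 = 4.2250
4: (30 − 40)²/40 = 100/40 = 2.5000
5: (47 − 40)²/40 = 49/40 = 1.2250
6: (48 − 40)²/40 = 64/40 = 1.6000
7: (17 − 40)²/40 = 529/40 = 13.2250
8: (60 − 40)²/40 = 400/40 = 10.0000
9: (50 − 40)²/40 = 100/40 = 2.5000
The largest term is for 7: 13.225.

7, 13.225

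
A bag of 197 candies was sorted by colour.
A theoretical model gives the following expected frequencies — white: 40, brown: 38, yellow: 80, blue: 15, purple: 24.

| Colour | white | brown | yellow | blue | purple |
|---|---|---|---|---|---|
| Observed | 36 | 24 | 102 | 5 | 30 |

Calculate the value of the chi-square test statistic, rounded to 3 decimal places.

19.775

cat         O        E   (O−E)²/E
white      36       40     0.4000
brown      24       38     5.1579
yellow    102       80     6.0500
blue        5       15     6.6667
purple     30       24     1.5000
Sum = 19.775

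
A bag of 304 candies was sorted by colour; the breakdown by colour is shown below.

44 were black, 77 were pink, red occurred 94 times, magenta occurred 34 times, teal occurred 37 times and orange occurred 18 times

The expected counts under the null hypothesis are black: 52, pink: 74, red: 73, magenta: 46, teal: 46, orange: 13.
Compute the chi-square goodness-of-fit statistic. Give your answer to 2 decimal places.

cat          O        E   (O−E)²/E
black       44       52      1.231
pink        77       74      0.122
red         94       73      6.041
magenta     34       46      3.130
teal        37       46      1.761
orange      18       13      1.923
Sum = 14.21

14.21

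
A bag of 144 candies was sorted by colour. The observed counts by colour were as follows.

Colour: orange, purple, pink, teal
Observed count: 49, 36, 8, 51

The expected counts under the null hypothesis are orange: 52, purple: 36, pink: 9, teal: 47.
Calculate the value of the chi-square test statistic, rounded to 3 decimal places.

orange: (49 − 52)²/52 = 9/52 = 0.1731
purple: (36 − 36)²/36 = 0/36 = 0.0000
pink: (8 − 9)²/9 = 1/9 = 0.1111
teal: (51 − 47)²/47 = 16/47 = 0.3404
Sum = 0.625

0.625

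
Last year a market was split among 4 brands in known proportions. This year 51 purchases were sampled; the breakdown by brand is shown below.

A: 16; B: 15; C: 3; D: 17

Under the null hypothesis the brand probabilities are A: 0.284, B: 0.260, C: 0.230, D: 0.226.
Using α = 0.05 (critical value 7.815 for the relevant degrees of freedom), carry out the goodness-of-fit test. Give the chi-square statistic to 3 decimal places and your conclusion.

Expected counts E_i = n·p_i: 51×0.284 = 14.484, 51×0.260 = 13.26, 51×0.230 = 11.73, 51×0.226 = 11.526.
A: (16 − 14.484)²/14.484 = 2.298256/14.484 = 0.1587
B: (15 − 13.26)²/13.26 = 3.0276/13.26 = 0.2283
C: (3 − 11.73)²/11.73 = 76.2129/11.73 = 6.4973
D: (17 − 11.526)²/11.526 = 29.964676/11.526 = 2.5997
Sum = 9.484
df = 3. Since 9.484 > 7.815, we reject H₀.

9.484; reject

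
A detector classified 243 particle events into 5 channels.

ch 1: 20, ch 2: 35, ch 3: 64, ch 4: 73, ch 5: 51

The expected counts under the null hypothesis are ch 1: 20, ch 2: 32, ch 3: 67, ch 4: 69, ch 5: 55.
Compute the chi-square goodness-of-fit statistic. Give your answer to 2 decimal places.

χ² = (20−20)²/20 + (35−32)²/32 + (64−67)²/67 + (73−69)²/69 + (51−55)²/55
   = 0.000 + 0.281 + 0.134 + 0.232 + 0.291
Sum = 0.94

0.94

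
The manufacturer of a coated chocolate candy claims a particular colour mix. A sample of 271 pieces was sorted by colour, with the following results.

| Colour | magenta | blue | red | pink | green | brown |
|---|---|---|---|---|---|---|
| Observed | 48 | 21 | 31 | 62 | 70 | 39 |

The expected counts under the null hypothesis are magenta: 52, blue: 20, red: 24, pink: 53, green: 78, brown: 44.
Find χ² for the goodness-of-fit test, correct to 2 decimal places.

χ² = (48−52)²/52 + (21−20)²/20 + (31−24)²/24 + (62−53)²/53 + (70−78)²/78 + (39−44)²/44
   = 0.308 + 0.050 + 2.042 + 1.528 + 0.821 + 0.568
Sum = 5.32

5.32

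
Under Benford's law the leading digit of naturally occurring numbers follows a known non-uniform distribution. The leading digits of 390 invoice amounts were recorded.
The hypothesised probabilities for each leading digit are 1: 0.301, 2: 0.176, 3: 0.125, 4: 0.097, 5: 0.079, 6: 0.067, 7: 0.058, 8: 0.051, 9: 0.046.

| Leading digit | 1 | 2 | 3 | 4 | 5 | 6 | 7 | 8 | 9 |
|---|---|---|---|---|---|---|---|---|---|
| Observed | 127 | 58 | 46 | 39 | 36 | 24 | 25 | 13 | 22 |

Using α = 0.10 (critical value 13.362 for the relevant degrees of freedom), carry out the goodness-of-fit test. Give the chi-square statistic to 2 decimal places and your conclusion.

Expected counts E_i = n·p_i: 390×0.301 = 117.39, 390×0.176 = 68.64, 390×0.125 = 48.75, 390×0.097 = 37.83, 390×0.079 = 30.81, 390×0.067 = 26.13, 390×0.058 = 22.62, 390×0.051 = 19.89, 390×0.046 = 17.94.
cat         O        E   (O−E)²/E
1         127   117.39      0.787
2          58    68.64      1.649
3          46    48.75      0.155
4          39    37.83      0.036
5          36    30.81      0.874
6          24    26.13      0.174
7          25    22.62      0.250
8          13    19.89      2.387
9          22    17.94      0.919
Sum = 7.23
df = 8. Since 7.23 < 13.362, we do not reject H₀.

7.23; do not reject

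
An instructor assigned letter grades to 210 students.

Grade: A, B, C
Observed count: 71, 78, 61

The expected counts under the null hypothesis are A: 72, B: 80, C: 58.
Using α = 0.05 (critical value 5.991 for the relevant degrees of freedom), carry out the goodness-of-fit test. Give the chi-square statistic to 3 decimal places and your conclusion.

cat         O        E   (O−E)²/E
A          71       72     0.0139
B          78       80     0.0500
C          61       58     0.1552
Sum = 0.219
df = 2. Since 0.219 < 5.991, we do not reject H₀.

0.219; do not reject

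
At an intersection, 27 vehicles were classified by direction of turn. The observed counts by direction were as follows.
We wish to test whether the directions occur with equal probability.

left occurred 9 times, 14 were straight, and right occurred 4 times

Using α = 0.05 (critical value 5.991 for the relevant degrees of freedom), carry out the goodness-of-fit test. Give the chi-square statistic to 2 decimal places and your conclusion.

5.56; do not reject

Expected count for each of the 3 categories: 27/3 = 9.
χ² = (9−9)²/9 + (14−9)²/9 + (4−9)²/9
   = 0.000 + 2.778 + 2.778
Sum = 5.56
df = 2. Since 5.56 < 5.991, we do not reject H₀.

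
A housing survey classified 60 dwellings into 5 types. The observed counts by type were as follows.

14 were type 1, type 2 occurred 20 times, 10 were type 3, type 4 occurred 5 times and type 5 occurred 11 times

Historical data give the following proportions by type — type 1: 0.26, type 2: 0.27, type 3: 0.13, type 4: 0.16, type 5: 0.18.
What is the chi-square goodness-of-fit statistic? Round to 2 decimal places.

3.88

Expected counts E_i = n·p_i: 60×0.26 = 15.6, 60×0.27 = 16.2, 60×0.13 = 7.8, 60×0.16 = 9.6, 60×0.18 = 10.8.
cat         O        E   (O−E)²/E
type 1     14     15.6      0.164
type 2     20     16.2      0.891
type 3     10      7.8      0.621
type 4      5      9.6      2.204
type 5     11     10.8      0.004
Sum = 3.88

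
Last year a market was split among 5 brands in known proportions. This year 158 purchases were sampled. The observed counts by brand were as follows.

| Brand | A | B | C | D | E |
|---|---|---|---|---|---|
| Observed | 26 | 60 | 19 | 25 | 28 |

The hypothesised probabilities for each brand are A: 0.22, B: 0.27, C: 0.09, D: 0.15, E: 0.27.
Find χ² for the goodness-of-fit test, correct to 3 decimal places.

Expected counts E_i = n·p_i: 158×0.22 = 34.76, 158×0.27 = 42.66, 158×0.09 = 14.22, 158×0.15 = 23.7, 158×0.27 = 42.66.
cat         O        E   (O−E)²/E
A          26    34.76     2.2076
B          60    42.66     7.0482
C          19    14.22     1.6068
D          25     23.7     0.0713
E          28    42.66     5.0379
Sum = 15.972

15.972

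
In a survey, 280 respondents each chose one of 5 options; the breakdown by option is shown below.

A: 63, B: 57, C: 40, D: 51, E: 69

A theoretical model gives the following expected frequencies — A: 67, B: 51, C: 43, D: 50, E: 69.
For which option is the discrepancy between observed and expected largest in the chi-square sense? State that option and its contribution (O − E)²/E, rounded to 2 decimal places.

A: (63 − 67)²/67 = 16/67 = 0.239
B: (57 − 51)²/51 = 36/51 = 0.706
C: (40 − 43)²/43 = 9/43 = 0.209
D: (51 − 50)²/50 = 1/50 = 0.020
E: (69 − 69)²/69 = 0/69 = 0.000
The largest term is for B: 0.71.

B, 0.71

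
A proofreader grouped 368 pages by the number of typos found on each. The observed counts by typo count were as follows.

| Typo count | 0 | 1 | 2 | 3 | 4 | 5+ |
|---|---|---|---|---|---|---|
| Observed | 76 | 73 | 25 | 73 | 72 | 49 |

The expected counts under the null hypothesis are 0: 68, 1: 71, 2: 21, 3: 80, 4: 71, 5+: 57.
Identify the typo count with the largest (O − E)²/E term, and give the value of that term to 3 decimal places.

cat         O        E   (O−E)²/E
0          76       68     0.9412
1          73       71     0.0563
2          25       21     0.7619
3          73       80     0.6125
4          72       71     0.0141
5+         49       57     1.1228
The largest term is for 5+: 1.123.

5+, 1.123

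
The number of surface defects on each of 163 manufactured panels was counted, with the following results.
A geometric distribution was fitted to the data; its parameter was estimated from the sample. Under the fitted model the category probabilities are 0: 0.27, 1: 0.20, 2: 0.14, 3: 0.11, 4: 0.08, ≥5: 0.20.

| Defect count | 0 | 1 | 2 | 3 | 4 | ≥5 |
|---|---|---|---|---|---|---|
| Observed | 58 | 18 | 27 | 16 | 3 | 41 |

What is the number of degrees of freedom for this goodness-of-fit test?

4

There are k = 6 categories and 1 parameter estimated from the data, so df = 6 − 1 − 1 = 4.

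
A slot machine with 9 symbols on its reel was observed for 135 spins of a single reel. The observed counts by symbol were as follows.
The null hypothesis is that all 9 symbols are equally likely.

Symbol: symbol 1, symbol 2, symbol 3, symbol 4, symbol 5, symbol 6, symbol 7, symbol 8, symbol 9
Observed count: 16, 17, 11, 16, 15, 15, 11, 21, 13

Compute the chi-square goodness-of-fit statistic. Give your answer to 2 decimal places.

Expected count for each of the 9 categories: 135/9 = 15.
symbol 1: (16 − 15)²/15 = 1/15 = 0.067
symbol 2: (17 − 15)²/15 = 4/15 = 0.267
symbol 3: (11 − 15)²/15 = 16/15 = 1.067
symbol 4: (16 − 15)²/15 = 1/15 = 0.067
symbol 5: (15 − 15)²/15 = 0/15 = 0.000
symbol 6: (15 − 15)²/15 = 0/15 = 0.000
symbol 7: (11 − 15)²/15 = 16/15 = 1.067
symbol 8: (21 − 15)²/15 = 36/15 = 2.400
symbol 9: (13 − 15)²/15 = 4/15 = 0.267
Sum = 5.20

5.20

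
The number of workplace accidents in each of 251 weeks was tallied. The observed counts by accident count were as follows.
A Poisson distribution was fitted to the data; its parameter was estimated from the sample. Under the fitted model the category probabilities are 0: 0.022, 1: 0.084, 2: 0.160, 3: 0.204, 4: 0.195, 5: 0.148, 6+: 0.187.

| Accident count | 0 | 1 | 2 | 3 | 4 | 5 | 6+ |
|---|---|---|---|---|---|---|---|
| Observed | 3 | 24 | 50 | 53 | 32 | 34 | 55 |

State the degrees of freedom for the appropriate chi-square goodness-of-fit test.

There are k = 7 categories and 1 parameter estimated from the data, so df = 7 − 1 − 1 = 5.

5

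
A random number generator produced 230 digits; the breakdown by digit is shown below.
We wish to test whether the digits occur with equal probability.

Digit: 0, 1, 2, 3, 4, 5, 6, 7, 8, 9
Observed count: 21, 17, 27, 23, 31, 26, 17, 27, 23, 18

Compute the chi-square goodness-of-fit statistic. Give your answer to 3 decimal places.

Expected count for each of the 10 categories: 230/10 = 23.
cat         O        E   (O−E)²/E
0          21       23     0.1739
1          17       23     1.5652
2          27       23     0.6957
3          23       23     0.0000
4          31       23     2.7826
5          26       23     0.3913
6          17       23     1.5652
7          27       23     0.6957
8          23       23     0.0000
9          18       23     1.0870
Sum = 8.957

8.957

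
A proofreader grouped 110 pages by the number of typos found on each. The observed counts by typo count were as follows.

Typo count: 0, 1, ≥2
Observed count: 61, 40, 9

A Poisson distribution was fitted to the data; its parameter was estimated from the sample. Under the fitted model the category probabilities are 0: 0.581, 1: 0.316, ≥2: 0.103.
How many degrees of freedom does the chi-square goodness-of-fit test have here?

There are k = 3 categories and 1 parameter estimated from the data, so df = 3 − 1 − 1 = 1.

1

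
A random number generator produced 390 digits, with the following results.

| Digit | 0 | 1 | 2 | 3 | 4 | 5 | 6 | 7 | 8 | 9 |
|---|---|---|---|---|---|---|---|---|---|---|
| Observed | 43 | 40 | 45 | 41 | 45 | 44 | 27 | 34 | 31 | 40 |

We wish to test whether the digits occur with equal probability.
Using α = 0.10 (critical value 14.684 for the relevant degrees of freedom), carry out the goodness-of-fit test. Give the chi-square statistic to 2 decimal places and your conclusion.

9.03; do not reject

Expected count for each of the 10 categories: 390/10 = 39.
0: (43 − 39)²/39 = 16/39 = 0.410
1: (40 − 39)²/39 = 1/39 = 0.026
2: (45 − 39)²/39 = 36/39 = 0.923
3: (41 − 39)²/39 = 4/39 = 0.103
4: (45 − 39)²/39 = 36/39 = 0.923
5: (44 − 39)²/39 = 25/39 = 0.641
6: (27 − 39)²/39 = 144/39 = 3.692
7: (34 − 39)²/39 = 25/39 = 0.641
8: (31 − 39)²/39 = 64/39 = 1.641
9: (40 − 39)²/39 = 1/39 = 0.026
Sum = 9.03
df = 9. Since 9.03 < 14.684, we do not reject H₀.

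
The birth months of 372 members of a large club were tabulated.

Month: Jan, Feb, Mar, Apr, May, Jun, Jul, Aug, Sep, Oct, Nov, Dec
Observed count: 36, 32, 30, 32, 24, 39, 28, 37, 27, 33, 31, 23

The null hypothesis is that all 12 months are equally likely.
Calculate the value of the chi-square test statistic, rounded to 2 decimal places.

Expected count for each of the 12 categories: 372/12 = 31.
χ² = (36−31)²/31 + (32−31)²/31 + (30−31)²/31 + (32−31)²/31 + (24−31)²/31 + (39−31)²/31 + (28−31)²/31 + (37−31)²/31 + (27−31)²/31 + (33−31)²/31 + (31−31)²/31 + (23−31)²/31
   = 0.806 + 0.032 + 0.032 + 0.032 + 1.581 + 2.065 + 0.290 + 1.161 + 0.516 + 0.129 + 0.000 + 2.065
Sum = 8.71

8.71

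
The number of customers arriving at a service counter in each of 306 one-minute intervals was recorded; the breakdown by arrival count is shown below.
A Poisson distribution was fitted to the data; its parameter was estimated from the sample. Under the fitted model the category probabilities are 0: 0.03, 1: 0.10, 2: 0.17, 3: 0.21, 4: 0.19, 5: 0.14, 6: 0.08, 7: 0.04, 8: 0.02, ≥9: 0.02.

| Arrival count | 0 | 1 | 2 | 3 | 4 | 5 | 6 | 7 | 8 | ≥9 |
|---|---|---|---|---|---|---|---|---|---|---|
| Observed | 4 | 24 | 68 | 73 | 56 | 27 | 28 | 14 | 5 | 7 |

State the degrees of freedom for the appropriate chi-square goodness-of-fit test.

There are k = 10 categories and 1 parameter estimated from the data, so df = 10 − 1 − 1 = 8.

8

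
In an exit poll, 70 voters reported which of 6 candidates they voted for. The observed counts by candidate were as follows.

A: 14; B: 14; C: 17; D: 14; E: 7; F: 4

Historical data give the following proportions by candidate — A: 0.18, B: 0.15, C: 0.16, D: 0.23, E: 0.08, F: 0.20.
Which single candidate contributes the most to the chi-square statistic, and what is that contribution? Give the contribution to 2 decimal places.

F, 7.14

Expected counts E_i = n·p_i: 70×0.18 = 12.6, 70×0.15 = 10.5, 70×0.16 = 11.2, 70×0.23 = 16.1, 70×0.08 = 5.6, 70×0.20 = 14.
cat         O        E   (O−E)²/E
A          14     12.6      0.156
B          14     10.5      1.167
C          17     11.2      3.004
D          14     16.1      0.274
E           7      5.6      0.350
F           4       14      7.143
The largest term is for F: 7.14.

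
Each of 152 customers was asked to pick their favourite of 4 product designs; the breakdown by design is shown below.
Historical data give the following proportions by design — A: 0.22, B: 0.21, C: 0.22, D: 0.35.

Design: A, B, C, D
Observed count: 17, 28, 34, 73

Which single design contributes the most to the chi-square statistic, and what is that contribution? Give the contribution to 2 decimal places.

A, 8.08

Expected counts E_i = n·p_i: 152×0.22 = 33.44, 152×0.21 = 31.92, 152×0.22 = 33.44, 152×0.35 = 53.2.
A: (17 − 33.44)²/33.44 = 270.2736/33.44 = 8.082
B: (28 − 31.92)²/31.92 = 15.3664/31.92 = 0.481
C: (34 − 33.44)²/33.44 = 0.3136/33.44 = 0.009
D: (73 − 53.2)²/53.2 = 392.04/53.2 = 7.369
The largest term is for A: 8.08.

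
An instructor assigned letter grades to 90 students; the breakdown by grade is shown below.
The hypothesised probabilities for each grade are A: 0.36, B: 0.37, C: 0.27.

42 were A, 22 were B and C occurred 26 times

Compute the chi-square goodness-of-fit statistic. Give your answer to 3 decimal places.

6.798

Expected counts E_i = n·p_i: 90×0.36 = 32.4, 90×0.37 = 33.3, 90×0.27 = 24.3.
cat         O        E   (O−E)²/E
A          42     32.4     2.8444
B          22     33.3     3.8345
C          26     24.3     0.1189
Sum = 6.798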